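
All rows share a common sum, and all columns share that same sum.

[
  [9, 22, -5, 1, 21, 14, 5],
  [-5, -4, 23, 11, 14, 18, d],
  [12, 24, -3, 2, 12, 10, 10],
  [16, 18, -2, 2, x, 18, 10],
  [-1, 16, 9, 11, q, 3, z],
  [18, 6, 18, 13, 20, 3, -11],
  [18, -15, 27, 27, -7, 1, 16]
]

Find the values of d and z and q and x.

Rows 1 and 3 both sum to 67, so that's the common total.
Row 2 has -5 − 4 + 23 + 11 + 14 + 18 = 57; the blank must be 67 − 57 = 10.
Column 7 has 5 + 10 + 10 + 10 − 11 + 16 = 40; the blank must be 67 − 40 = 27.
Row 5 has -1 + 16 + 9 + 11 + 3 + 27 = 65; the blank must be 67 − 65 = 2.
Row 4 has 16 + 18 − 2 + 2 + 18 + 10 = 62; the blank must be 67 − 62 = 5.

d = 10, z = 27, q = 2, x = 5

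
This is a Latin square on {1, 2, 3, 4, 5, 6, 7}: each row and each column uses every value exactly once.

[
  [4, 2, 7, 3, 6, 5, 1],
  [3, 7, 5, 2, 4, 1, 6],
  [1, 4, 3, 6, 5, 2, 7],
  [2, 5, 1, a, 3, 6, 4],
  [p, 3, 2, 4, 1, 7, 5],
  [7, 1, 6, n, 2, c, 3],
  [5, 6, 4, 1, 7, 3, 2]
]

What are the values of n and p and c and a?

n = 5, p = 6, c = 4, a = 7

For row 5, column 1: row 5 already has {1, 2, 3, 4, 5, 7}; that leaves 6.
For row 4, column 4: row 4 already has {1, 2, 3, 4, 5, 6}; that leaves 7.
At (row 6, col 4): column 4 already has {1, 2, 3, 4, 6, 7}, so the value is 5.
At (row 6, col 6): row 6 already has {1, 2, 3, 5, 6, 7}, so the value is 4.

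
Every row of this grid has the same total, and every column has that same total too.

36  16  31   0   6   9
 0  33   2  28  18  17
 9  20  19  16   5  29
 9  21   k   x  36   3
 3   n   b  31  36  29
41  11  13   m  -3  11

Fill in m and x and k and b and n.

Rows 1 and 2 both sum to 98, so that's the common total.
Row 6: 41 + 11 + 13 − 3 + 11 = 73, so its missing entry is 98 − 73 = 25.
Column 4: 0 + 28 + 16 + 31 + 25 = 100, so its missing entry is 98 − 100 = -2.
Row 4: 9 + 21 − 2 + 36 + 3 = 67, so its missing entry is 98 − 67 = 31.
Column 3: 31 + 2 + 19 + 31 + 13 = 96, so its missing entry is 98 − 96 = 2.
Row 5: 3 + 2 + 31 + 36 + 29 = 101, so its missing entry is 98 − 101 = -3.

m = 25, x = -2, k = 31, b = 2, n = -3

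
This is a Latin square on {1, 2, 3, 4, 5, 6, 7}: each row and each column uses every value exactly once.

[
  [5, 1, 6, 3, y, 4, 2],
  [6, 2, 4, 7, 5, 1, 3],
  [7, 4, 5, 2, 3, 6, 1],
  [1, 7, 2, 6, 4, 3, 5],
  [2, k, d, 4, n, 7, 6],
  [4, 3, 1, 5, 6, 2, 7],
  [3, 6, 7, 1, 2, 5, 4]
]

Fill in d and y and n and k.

d = 3, y = 7, n = 1, k = 5

Cell (1,5): row 1 already has {1, 2, 3, 4, 5, 6} → 7.
Cell (5,5): column 5 already has {2, 3, 4, 5, 6, 7} → 1.
At (row 5, col 3): column 3 already has {1, 2, 4, 5, 6, 7}, so the value is 3.
For row 5, column 2: row 5 already has {1, 2, 3, 4, 6, 7}; that leaves 5.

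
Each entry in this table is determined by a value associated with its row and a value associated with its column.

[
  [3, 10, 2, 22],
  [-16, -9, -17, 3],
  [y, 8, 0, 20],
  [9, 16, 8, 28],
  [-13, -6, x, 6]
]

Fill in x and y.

x = -14, y = 1

The difference between any two rows is the same in every column — this is an addition table with the headers hidden.
Row 5 minus row 1 is -6 − 10 = -16, so its entry in column 3 is 2 + (-16) = -14.
Row 3 minus row 1 is 8 − 10 = -2, so its entry in column 1 is 3 + (-2) = 1.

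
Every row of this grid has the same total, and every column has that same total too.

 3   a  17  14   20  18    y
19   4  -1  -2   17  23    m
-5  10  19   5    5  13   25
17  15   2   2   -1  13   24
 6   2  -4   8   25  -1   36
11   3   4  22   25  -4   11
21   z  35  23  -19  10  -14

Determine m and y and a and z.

Rows 3 and 4 both sum to 72, so that's the common total.
Row 2: 19 + 4 − 1 − 2 + 17 + 23 = 60, so its missing entry is 72 − 60 = 12.
Row 7: 21 + 35 + 23 − 19 + 10 − 14 = 56, so its missing entry is 72 − 56 = 16.
Column 2: 4 + 10 + 15 + 2 + 3 + 16 = 50, so its missing entry is 72 − 50 = 22.
Row 1: 3 + 22 + 17 + 14 + 20 + 18 = 94, so its missing entry is 72 − 94 = -22.

m = 12, y = -22, a = 22, z = 16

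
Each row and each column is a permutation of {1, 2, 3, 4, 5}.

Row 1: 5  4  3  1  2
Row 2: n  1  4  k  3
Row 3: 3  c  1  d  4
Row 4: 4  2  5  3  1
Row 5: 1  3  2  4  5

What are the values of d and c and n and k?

At (row 2, col 1): column 1 already has {1, 3, 4, 5}, so the value is 2.
Cell (2,4): row 2 already has {1, 2, 3, 4} → 5.
Cell (3,4): column 4 already has {1, 3, 4, 5} → 2.
Cell (3,2): row 3 already has {1, 2, 3, 4} → 5.

d = 2, c = 5, n = 2, k = 5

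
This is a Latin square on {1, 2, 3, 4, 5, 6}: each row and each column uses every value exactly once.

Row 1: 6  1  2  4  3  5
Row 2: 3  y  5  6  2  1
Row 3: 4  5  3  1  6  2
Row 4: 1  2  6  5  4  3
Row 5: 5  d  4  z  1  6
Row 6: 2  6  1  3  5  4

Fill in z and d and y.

For row 2, column 2: row 2 already has {1, 2, 3, 5, 6}; that leaves 4.
For row 5, column 2: column 2 already has {1, 2, 4, 5, 6}; that leaves 3.
At (row 5, col 4): row 5 already has {1, 3, 4, 5, 6}, so the value is 2.

z = 2, d = 3, y = 4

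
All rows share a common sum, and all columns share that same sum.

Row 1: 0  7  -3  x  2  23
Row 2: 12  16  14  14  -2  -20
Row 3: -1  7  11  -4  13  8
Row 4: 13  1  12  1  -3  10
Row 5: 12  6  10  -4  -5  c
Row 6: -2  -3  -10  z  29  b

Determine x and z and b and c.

x = 5, z = 22, b = -2, c = 15

Rows 2 and 3 both sum to 34, so that's the common total.
Row 5: 12 + 6 + 10 − 4 − 5 = 19, so its missing entry is 34 − 19 = 15.
Row 1: 0 + 7 − 3 + 2 + 23 = 29, so its missing entry is 34 − 29 = 5.
Column 4: 5 + 14 − 4 + 1 − 4 = 12, so its missing entry is 34 − 12 = 22.
Row 6: -2 − 3 − 10 + 22 + 29 = 36, so its missing entry is 34 − 36 = -2.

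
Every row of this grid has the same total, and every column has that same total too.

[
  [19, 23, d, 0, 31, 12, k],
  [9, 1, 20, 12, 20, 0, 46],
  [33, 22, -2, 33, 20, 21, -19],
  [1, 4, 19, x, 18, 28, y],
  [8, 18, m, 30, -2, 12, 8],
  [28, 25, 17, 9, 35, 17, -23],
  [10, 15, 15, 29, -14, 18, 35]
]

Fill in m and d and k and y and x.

Rows 2 and 3 both sum to 108, so that's the common total.
Row 5 has 8 + 18 + 30 − 2 + 12 + 8 = 74; the blank must be 108 − 74 = 34.
Column 3 has 20 − 2 + 19 + 34 + 17 + 15 = 103; the blank must be 108 − 103 = 5.
Row 1 has 19 + 23 + 5 + 0 + 31 + 12 = 90; the blank must be 108 − 90 = 18.
Column 4 has 0 + 12 + 33 + 30 + 9 + 29 = 113; the blank must be 108 − 113 = -5.
Row 4 has 1 + 4 + 19 − 5 + 18 + 28 = 65; the blank must be 108 − 65 = 43.

m = 34, d = 5, k = 18, y = 43, x = -5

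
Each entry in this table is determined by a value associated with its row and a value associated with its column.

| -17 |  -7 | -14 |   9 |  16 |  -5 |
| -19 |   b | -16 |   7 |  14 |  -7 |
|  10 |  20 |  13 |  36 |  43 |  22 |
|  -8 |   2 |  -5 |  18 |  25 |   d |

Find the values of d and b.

The difference between any two rows is the same in every column — this is an addition table with the headers hidden.
Row 4 minus row 1 is -8 − (-17) = 9, so its entry in column 6 is -5 + 9 = 4.
Row 2 minus row 1 is -19 − (-17) = -2, so its entry in column 2 is -7 + (-2) = -9.

d = 4, b = -9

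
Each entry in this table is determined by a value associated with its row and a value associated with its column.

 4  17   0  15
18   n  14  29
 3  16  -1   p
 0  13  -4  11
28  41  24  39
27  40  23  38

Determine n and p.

n = 31, p = 14

The difference between any two rows is the same in every column — this is an addition table with the headers hidden.
Row 2 minus row 1 is 18 − 4 = 14, so its entry in column 2 is 17 + 14 = 31.
Row 3 minus row 1 is 3 − 4 = -1, so its entry in column 4 is 15 + (-1) = 14.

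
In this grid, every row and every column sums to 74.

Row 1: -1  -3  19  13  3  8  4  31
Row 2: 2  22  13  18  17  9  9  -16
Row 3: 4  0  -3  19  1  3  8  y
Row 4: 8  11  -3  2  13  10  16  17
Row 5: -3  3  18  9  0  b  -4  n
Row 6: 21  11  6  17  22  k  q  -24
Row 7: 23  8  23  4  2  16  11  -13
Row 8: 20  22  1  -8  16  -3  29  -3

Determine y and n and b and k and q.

y = 42, n = 40, b = 11, k = 20, q = 1

The known cells in row 3 total 32, leaving 74 − 32 = 42 for the blank.
The known cells in column 7 total 73, leaving 74 − 73 = 1 for the blank.
The known cells in row 6 total 54, leaving 74 − 54 = 20 for the blank.
The known cells in column 6 total 63, leaving 74 − 63 = 11 for the blank.
The known cells in row 5 total 34, leaving 74 − 34 = 40 for the blank.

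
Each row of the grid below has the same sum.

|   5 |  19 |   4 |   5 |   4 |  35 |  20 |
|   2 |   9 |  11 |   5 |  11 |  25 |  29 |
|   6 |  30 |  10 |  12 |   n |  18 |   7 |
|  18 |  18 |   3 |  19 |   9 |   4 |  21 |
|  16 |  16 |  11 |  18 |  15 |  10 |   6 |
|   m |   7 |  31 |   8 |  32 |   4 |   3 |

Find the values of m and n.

m = 7, n = 9

Row 4 sums to 92 and so does row 5; that's the common total.
In row 6 the known cells total 85, leaving 92 − 85 = 7.
In row 3 the known cells total 83, leaving 92 − 83 = 9.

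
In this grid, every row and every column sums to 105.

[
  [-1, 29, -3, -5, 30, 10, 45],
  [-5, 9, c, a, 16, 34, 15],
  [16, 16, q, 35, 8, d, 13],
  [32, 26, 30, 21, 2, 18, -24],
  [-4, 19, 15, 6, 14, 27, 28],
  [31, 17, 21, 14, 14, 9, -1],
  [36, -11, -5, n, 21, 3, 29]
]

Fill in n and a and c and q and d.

n = 32, a = 2, c = 34, q = 13, d = 4

Row 7: 36 − 11 − 5 + 21 + 3 + 29 = 73, so its missing entry is 105 − 73 = 32.
Column 6: 10 + 34 + 18 + 27 + 9 + 3 = 101, so its missing entry is 105 − 101 = 4.
Row 3: 16 + 16 + 35 + 8 + 4 + 13 = 92, so its missing entry is 105 − 92 = 13.
Column 3: -3 + 13 + 30 + 15 + 21 − 5 = 71, so its missing entry is 105 − 71 = 34.
Row 2: -5 + 9 + 34 + 16 + 34 + 15 = 103, so its missing entry is 105 − 103 = 2.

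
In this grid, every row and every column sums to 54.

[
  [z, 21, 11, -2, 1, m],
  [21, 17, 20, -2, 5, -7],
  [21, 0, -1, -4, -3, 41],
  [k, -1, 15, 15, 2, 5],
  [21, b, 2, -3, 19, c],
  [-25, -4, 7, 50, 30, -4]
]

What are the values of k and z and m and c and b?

Row 4 has -1 + 15 + 15 + 2 + 5 = 36; the blank must be 54 − 36 = 18.
Column 1 has 21 + 21 + 18 + 21 − 25 = 56; the blank must be 54 − 56 = -2.
Row 1 has -2 + 21 + 11 − 2 + 1 = 29; the blank must be 54 − 29 = 25.
Column 6 has 25 − 7 + 41 + 5 − 4 = 60; the blank must be 54 − 60 = -6.
Row 5 has 21 + 2 − 3 + 19 − 6 = 33; the blank must be 54 − 33 = 21.

k = 18, z = -2, m = 25, c = -6, b = 21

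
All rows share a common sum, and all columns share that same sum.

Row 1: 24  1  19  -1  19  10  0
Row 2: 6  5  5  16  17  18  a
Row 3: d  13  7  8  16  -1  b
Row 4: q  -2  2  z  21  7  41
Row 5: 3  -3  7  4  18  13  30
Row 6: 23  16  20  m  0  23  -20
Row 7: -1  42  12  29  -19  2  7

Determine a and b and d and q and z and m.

Rows 1 and 5 both sum to 72, so that's the common total.
The known cells in row 6 total 62, leaving 72 − 62 = 10 for the blank.
The known cells in column 4 total 66, leaving 72 − 66 = 6 for the blank.
The known cells in row 4 total 75, leaving 72 − 75 = -3 for the blank.
The known cells in column 1 total 52, leaving 72 − 52 = 20 for the blank.
The known cells in row 3 total 63, leaving 72 − 63 = 9 for the blank.
The known cells in row 2 total 67, leaving 72 − 67 = 5 for the blank.

a = 5, b = 9, d = 20, q = -3, z = 6, m = 10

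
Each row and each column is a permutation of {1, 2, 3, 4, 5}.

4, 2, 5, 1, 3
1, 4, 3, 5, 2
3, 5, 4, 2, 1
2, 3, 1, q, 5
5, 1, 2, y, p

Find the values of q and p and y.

Cell (5,5): column 5 already has {1, 2, 3, 5} → 4.
At (row 4, col 4): row 4 already has {1, 2, 3, 5}, so the value is 4.
At (row 5, col 4): row 5 already has {1, 2, 4, 5}, so the value is 3.

q = 4, p = 4, y = 3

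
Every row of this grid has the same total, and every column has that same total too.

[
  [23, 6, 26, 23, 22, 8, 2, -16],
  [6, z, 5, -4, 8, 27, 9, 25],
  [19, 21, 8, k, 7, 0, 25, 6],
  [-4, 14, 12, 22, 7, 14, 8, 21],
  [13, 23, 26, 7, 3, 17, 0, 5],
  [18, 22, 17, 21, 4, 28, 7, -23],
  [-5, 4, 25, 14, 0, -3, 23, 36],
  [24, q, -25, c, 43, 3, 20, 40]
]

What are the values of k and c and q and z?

k = 8, c = 3, q = -14, z = 18

Rows 1 and 4 both sum to 94, so that's the common total.
Row 3: 19 + 21 + 8 + 7 + 0 + 25 + 6 = 86, so its missing entry is 94 − 86 = 8.
Row 2: 6 + 5 − 4 + 8 + 27 + 9 + 25 = 76, so its missing entry is 94 − 76 = 18.
Column 2: 6 + 18 + 21 + 14 + 23 + 22 + 4 = 108, so its missing entry is 94 − 108 = -14.
Row 8: 24 − 14 − 25 + 43 + 3 + 20 + 40 = 91, so its missing entry is 94 − 91 = 3.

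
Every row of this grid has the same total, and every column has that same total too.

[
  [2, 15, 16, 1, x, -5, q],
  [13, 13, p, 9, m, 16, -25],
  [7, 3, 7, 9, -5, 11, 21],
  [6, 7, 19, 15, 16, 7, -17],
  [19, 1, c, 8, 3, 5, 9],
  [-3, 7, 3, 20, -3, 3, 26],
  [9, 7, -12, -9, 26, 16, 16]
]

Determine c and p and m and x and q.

Rows 3 and 4 both sum to 53, so that's the common total.
The known cells in row 5 total 45, leaving 53 − 45 = 8 for the blank.
The known cells in column 3 total 41, leaving 53 − 41 = 12 for the blank.
The known cells in row 2 total 38, leaving 53 − 38 = 15 for the blank.
The known cells in column 5 total 52, leaving 53 − 52 = 1 for the blank.
The known cells in row 1 total 30, leaving 53 − 30 = 23 for the blank.

c = 8, p = 12, m = 15, x = 1, q = 23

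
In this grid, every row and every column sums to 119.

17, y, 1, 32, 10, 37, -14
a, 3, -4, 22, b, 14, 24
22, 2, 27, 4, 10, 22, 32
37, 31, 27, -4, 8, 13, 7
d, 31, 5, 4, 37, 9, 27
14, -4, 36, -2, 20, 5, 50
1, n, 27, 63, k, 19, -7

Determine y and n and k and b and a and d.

Row 1 has 17 + 1 + 32 + 10 + 37 − 14 = 83; the blank must be 119 − 83 = 36.
Row 5 has 31 + 5 + 4 + 37 + 9 + 27 = 113; the blank must be 119 − 113 = 6.
Column 2 has 36 + 3 + 2 + 31 + 31 − 4 = 99; the blank must be 119 − 99 = 20.
Row 7 has 1 + 20 + 27 + 63 + 19 − 7 = 123; the blank must be 119 − 123 = -4.
Column 5 has 10 + 10 + 8 + 37 + 20 − 4 = 81; the blank must be 119 − 81 = 38.
Row 2 has 3 − 4 + 22 + 38 + 14 + 24 = 97; the blank must be 119 − 97 = 22.

y = 36, n = 20, k = -4, b = 38, a = 22, d = 6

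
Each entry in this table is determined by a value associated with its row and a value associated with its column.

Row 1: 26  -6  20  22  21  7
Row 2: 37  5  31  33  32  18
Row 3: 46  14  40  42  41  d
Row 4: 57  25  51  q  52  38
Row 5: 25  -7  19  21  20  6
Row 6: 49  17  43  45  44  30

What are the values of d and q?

d = 27, q = 53

The difference between any two rows is the same in every column — this is an addition table with the headers hidden.
Row 3 minus row 1 is 14 − (-6) = 20, so its entry in column 6 is 7 + 20 = 27.
Row 4 minus row 1 is 25 − (-6) = 31, so its entry in column 4 is 22 + 31 = 53.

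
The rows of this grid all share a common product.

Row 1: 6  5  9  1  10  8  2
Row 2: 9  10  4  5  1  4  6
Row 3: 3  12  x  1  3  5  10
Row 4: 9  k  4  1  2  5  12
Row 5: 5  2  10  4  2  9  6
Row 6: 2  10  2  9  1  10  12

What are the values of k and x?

k = 10, x = 8

Rows 2 and 6 each multiply to 43200, so every row has product 43200.
Row 4: 9×4×1×2×5×12 = 4320, so the missing entry is 43200 ÷ 4320 = 10.
Row 3: 3×12×1×3×5×10 = 5400, so the missing entry is 43200 ÷ 5400 = 8.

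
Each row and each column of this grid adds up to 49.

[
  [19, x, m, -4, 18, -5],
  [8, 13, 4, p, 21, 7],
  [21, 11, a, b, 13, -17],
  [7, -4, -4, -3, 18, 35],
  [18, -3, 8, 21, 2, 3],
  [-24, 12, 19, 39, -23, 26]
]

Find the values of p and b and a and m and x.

Column 2 has 13 + 11 − 4 − 3 + 12 = 29; the blank must be 49 − 29 = 20.
Row 1 has 19 + 20 − 4 + 18 − 5 = 48; the blank must be 49 − 48 = 1.
Column 3 has 1 + 4 − 4 + 8 + 19 = 28; the blank must be 49 − 28 = 21.
Row 3 has 21 + 11 + 21 + 13 − 17 = 49; the blank must be 49 − 49 = 0.
Row 2 has 8 + 13 + 4 + 21 + 7 = 53; the blank must be 49 − 53 = -4.

p = -4, b = 0, a = 21, m = 1, x = 20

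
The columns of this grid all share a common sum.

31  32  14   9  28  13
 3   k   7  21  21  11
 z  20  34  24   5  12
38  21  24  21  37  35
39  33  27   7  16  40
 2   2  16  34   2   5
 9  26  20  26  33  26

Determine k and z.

k = 8, z = 20

Columns 4 and 5 both add up to 142, so every column sums to 142.
Column 2: 32 + 20 + 21 + 33 + 2 + 26 = 134, so the missing entry is 142 − 134 = 8.
Column 1: 31 + 3 + 38 + 39 + 2 + 9 = 122, so the missing entry is 142 − 122 = 20.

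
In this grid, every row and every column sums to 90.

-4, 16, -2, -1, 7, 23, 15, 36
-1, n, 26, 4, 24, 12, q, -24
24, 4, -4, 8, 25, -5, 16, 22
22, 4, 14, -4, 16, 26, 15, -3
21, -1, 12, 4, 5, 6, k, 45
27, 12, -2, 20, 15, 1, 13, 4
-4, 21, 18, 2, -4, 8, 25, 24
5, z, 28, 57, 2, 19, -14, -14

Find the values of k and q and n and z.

Row 5 has 21 − 1 + 12 + 4 + 5 + 6 + 45 = 92; the blank must be 90 − 92 = -2.
Column 7 has 15 + 16 + 15 − 2 + 13 + 25 − 14 = 68; the blank must be 90 − 68 = 22.
Row 2 has -1 + 26 + 4 + 24 + 12 + 22 − 24 = 63; the blank must be 90 − 63 = 27.
Row 8 has 5 + 28 + 57 + 2 + 19 − 14 − 14 = 83; the blank must be 90 − 83 = 7.

k = -2, q = 22, n = 27, z = 7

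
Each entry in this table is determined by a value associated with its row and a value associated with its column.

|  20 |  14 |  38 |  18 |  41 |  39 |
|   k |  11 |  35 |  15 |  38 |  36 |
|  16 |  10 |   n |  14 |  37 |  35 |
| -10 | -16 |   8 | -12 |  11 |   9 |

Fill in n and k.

n = 34, k = 17

The difference between any two rows is the same in every column — this is an addition table with the headers hidden.
Row 3 minus row 1 is 10 − 14 = -4, so its entry in column 3 is 38 + (-4) = 34.
Row 2 minus row 1 is 11 − 14 = -3, so its entry in column 1 is 20 + (-3) = 17.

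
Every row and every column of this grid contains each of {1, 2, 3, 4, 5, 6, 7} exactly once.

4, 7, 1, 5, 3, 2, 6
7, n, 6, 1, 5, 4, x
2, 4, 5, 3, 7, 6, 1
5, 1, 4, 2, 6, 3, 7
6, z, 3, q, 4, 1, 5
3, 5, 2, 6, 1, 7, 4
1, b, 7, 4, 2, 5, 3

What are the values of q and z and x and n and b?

q = 7, z = 2, x = 2, n = 3, b = 6

At (row 5, col 4): column 4 already has {1, 2, 3, 4, 5, 6}, so the value is 7.
At (row 7, col 2): row 7 already has {1, 2, 3, 4, 5, 7}, so the value is 6.
For row 2, column 7: column 7 already has {1, 3, 4, 5, 6, 7}; that leaves 2.
Cell (2,2): row 2 already has {1, 2, 4, 5, 6, 7} → 3.
Cell (5,2): row 5 already has {1, 3, 4, 5, 6, 7} → 2.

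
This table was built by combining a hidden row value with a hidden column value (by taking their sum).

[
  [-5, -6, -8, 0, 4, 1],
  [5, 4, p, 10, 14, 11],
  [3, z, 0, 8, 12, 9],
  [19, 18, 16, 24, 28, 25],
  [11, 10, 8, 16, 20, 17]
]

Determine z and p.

z = 2, p = 2

The difference between any two rows is the same in every column — this is an addition table with the headers hidden.
Row 3 minus row 1 is 3 − (-5) = 8, so its entry in column 2 is -6 + 8 = 2.
Row 2 minus row 1 is 5 − (-5) = 10, so its entry in column 3 is -8 + 10 = 2.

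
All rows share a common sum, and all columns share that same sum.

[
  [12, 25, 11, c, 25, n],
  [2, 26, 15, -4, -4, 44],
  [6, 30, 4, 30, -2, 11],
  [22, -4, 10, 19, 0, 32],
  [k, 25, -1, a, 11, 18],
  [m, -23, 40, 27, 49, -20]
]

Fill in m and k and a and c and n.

m = 6, k = 31, a = -5, c = 12, n = -6

Rows 2 and 3 both sum to 79, so that's the common total.
Row 6: -23 + 40 + 27 + 49 − 20 = 73, so its missing entry is 79 − 73 = 6.
Column 1: 12 + 2 + 6 + 22 + 6 = 48, so its missing entry is 79 − 48 = 31.
Row 5: 31 + 25 − 1 + 11 + 18 = 84, so its missing entry is 79 − 84 = -5.
Column 4: -4 + 30 + 19 − 5 + 27 = 67, so its missing entry is 79 − 67 = 12.
Row 1: 12 + 25 + 11 + 12 + 25 = 85, so its missing entry is 79 − 85 = -6.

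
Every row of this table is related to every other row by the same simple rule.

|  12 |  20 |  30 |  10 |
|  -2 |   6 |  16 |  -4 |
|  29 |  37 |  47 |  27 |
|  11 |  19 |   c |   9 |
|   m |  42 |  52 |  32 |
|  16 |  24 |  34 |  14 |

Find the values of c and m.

The difference between any two rows is the same in every column — this is an addition table with the headers hidden.
Row 4 minus row 1 is 19 − 20 = -1, so its entry in column 3 is 30 + (-1) = 29.
Row 5 minus row 1 is 42 − 20 = 22, so its entry in column 1 is 12 + 22 = 34.

c = 29, m = 34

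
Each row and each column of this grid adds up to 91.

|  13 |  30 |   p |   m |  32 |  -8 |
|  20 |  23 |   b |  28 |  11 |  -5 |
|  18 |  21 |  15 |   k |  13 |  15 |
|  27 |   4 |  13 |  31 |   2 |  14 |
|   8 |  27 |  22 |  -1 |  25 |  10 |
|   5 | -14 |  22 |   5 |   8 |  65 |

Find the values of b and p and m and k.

b = 14, p = 5, m = 19, k = 9

The known cells in row 3 total 82, leaving 91 − 82 = 9 for the blank.
The known cells in row 2 total 77, leaving 91 − 77 = 14 for the blank.
The known cells in column 3 total 86, leaving 91 − 86 = 5 for the blank.
The known cells in row 1 total 72, leaving 91 − 72 = 19 for the blank.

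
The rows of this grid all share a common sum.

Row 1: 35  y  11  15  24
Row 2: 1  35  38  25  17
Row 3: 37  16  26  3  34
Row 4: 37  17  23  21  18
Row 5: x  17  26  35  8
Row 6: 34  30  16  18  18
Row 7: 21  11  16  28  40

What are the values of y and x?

y = 31, x = 30

The complete rows each total 116.
Row 1 is missing 116 − 85 = 31 (since 35 + 11 + 15 + 24 = 85).
Row 5 is missing 116 − 86 = 30 (since 17 + 26 + 35 + 8 = 86).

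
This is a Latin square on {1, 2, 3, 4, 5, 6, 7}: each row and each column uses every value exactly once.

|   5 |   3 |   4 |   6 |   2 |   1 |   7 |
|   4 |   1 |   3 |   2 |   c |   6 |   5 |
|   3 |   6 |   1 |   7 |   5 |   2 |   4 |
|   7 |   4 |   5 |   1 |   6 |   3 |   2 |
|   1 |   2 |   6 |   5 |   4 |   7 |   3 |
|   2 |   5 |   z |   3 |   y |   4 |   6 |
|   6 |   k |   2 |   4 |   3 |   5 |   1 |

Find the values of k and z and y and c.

k = 7, z = 7, y = 1, c = 7

Cell (7,2): row 7 already has {1, 2, 3, 4, 5, 6} → 7.
For row 2, column 5: row 2 already has {1, 2, 3, 4, 5, 6}; that leaves 7.
Cell (6,5): column 5 already has {2, 3, 4, 5, 6, 7} → 1.
Cell (6,3): row 6 already has {1, 2, 3, 4, 5, 6} → 7.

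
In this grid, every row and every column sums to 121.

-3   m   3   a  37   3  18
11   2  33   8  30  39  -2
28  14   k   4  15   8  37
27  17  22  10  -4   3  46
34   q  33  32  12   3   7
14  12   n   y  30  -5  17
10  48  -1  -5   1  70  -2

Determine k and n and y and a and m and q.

Row 3 has 28 + 14 + 4 + 15 + 8 + 37 = 106; the blank must be 121 − 106 = 15.
Row 5 has 34 + 33 + 32 + 12 + 3 + 7 = 121; the blank must be 121 − 121 = 0.
Column 2 has 2 + 14 + 17 + 0 + 12 + 48 = 93; the blank must be 121 − 93 = 28.
Row 1 has -3 + 28 + 3 + 37 + 3 + 18 = 86; the blank must be 121 − 86 = 35.
Column 4 has 35 + 8 + 4 + 10 + 32 − 5 = 84; the blank must be 121 − 84 = 37.
Row 6 has 14 + 12 + 37 + 30 − 5 + 17 = 105; the blank must be 121 − 105 = 16.

k = 15, n = 16, y = 37, a = 35, m = 28, q = 0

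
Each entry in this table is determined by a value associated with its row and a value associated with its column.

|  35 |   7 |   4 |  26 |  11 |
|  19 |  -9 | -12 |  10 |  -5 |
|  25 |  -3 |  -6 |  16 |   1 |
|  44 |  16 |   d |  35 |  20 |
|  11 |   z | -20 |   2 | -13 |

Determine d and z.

d = 13, z = -17

The difference between any two rows is the same in every column — this is an addition table with the headers hidden.
Row 4 minus row 1 is 35 − 26 = 9, so its entry in column 3 is 4 + 9 = 13.
Row 5 minus row 1 is 2 − 26 = -24, so its entry in column 2 is 7 + (-24) = -17.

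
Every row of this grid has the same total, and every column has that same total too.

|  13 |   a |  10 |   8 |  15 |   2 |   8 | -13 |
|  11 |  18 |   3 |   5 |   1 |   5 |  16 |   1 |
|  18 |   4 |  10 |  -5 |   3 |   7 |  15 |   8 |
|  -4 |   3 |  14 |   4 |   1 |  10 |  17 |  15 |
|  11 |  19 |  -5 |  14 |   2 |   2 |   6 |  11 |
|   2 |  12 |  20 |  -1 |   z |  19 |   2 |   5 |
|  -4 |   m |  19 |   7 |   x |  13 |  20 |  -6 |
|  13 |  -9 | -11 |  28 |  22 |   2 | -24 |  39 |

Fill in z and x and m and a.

z = 1, x = 15, m = -4, a = 17

Rows 2 and 3 both sum to 60, so that's the common total.
The known cells in row 1 total 43, leaving 60 − 43 = 17 for the blank.
The known cells in column 2 total 64, leaving 60 − 64 = -4 for the blank.
The known cells in row 6 total 59, leaving 60 − 59 = 1 for the blank.
The known cells in row 7 total 45, leaving 60 − 45 = 15 for the blank.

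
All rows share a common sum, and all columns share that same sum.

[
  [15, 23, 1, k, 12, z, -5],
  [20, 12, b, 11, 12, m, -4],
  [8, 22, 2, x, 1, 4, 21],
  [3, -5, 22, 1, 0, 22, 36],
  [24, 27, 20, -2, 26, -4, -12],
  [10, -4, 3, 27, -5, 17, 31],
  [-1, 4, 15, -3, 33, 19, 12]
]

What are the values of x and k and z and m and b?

x = 21, k = 24, z = 9, m = 12, b = 16

Rows 4 and 5 both sum to 79, so that's the common total.
Column 3 has 1 + 2 + 22 + 20 + 3 + 15 = 63; the blank must be 79 − 63 = 16.
Row 2 has 20 + 12 + 16 + 11 + 12 − 4 = 67; the blank must be 79 − 67 = 12.
Row 3 has 8 + 22 + 2 + 1 + 4 + 21 = 58; the blank must be 79 − 58 = 21.
Column 4 has 11 + 21 + 1 − 2 + 27 − 3 = 55; the blank must be 79 − 55 = 24.
Row 1 has 15 + 23 + 1 + 24 + 12 − 5 = 70; the blank must be 79 − 70 = 9.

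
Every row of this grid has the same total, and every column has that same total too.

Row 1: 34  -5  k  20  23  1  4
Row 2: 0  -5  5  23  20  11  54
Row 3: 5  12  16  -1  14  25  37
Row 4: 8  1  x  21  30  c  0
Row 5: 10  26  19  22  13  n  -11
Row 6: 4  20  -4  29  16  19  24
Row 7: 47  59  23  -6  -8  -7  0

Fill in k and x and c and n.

k = 31, x = 18, c = 30, n = 29

Rows 2 and 3 both sum to 108, so that's the common total.
The known cells in row 5 total 79, leaving 108 − 79 = 29 for the blank.
The known cells in row 1 total 77, leaving 108 − 77 = 31 for the blank.
The known cells in column 3 total 90, leaving 108 − 90 = 18 for the blank.
The known cells in row 4 total 78, leaving 108 − 78 = 30 for the blank.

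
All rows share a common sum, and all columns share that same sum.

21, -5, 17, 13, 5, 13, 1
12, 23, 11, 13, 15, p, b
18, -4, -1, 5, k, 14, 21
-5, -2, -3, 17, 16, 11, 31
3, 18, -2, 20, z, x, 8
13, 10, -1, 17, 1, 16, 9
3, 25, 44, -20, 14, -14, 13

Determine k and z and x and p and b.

k = 12, z = 2, x = 16, p = 9, b = -18

Rows 1 and 4 both sum to 65, so that's the common total.
The known cells in row 3 total 53, leaving 65 − 53 = 12 for the blank.
The known cells in column 5 total 63, leaving 65 − 63 = 2 for the blank.
The known cells in row 5 total 49, leaving 65 − 49 = 16 for the blank.
The known cells in column 6 total 56, leaving 65 − 56 = 9 for the blank.
The known cells in row 2 total 83, leaving 65 − 83 = -18 for the blank.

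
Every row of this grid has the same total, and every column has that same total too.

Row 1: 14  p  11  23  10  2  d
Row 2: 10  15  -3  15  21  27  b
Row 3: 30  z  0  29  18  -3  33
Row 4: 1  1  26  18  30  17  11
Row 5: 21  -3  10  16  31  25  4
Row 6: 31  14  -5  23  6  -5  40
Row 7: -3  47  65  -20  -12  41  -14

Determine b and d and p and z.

b = 19, d = 11, p = 33, z = -3

Rows 4 and 5 both sum to 104, so that's the common total.
The known cells in row 2 total 85, leaving 104 − 85 = 19 for the blank.
The known cells in row 3 total 107, leaving 104 − 107 = -3 for the blank.
The known cells in column 2 total 71, leaving 104 − 71 = 33 for the blank.
The known cells in row 1 total 93, leaving 104 − 93 = 11 for the blank.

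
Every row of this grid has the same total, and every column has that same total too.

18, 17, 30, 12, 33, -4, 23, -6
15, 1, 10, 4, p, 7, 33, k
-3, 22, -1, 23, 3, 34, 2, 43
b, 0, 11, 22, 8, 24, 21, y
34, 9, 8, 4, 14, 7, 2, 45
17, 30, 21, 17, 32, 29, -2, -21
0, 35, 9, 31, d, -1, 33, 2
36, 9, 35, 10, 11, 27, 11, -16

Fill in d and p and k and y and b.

d = 14, p = 8, k = 45, y = 31, b = 6

Rows 1 and 3 both sum to 123, so that's the common total.
The known cells in row 7 total 109, leaving 123 − 109 = 14 for the blank.
The known cells in column 5 total 115, leaving 123 − 115 = 8 for the blank.
The known cells in column 1 total 117, leaving 123 − 117 = 6 for the blank.
The known cells in row 4 total 92, leaving 123 − 92 = 31 for the blank.
The known cells in row 2 total 78, leaving 123 − 78 = 45 for the blank.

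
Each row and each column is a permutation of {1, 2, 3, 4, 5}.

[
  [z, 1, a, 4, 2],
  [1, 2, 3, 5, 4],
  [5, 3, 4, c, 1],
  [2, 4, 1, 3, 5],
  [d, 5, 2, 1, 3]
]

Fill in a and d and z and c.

a = 5, d = 4, z = 3, c = 2

For row 3, column 4: row 3 already has {1, 3, 4, 5}; that leaves 2.
Cell (1,3): column 3 already has {1, 2, 3, 4} → 5.
Cell (5,1): row 5 already has {1, 2, 3, 5} → 4.
For row 1, column 1: row 1 already has {1, 2, 4, 5}; that leaves 3.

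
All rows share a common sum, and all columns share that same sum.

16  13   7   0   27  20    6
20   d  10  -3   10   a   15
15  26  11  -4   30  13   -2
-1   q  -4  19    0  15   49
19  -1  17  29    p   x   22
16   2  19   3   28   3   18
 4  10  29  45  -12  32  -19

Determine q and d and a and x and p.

q = 11, d = 28, a = 9, x = -3, p = 6

Rows 1 and 3 both sum to 89, so that's the common total.
Column 5 has 27 + 10 + 30 + 0 + 28 − 12 = 83; the blank must be 89 − 83 = 6.
Row 4 has -1 − 4 + 19 + 0 + 15 + 49 = 78; the blank must be 89 − 78 = 11.
Column 2 has 13 + 26 + 11 − 1 + 2 + 10 = 61; the blank must be 89 − 61 = 28.
Row 2 has 20 + 28 + 10 − 3 + 10 + 15 = 80; the blank must be 89 − 80 = 9.
Row 5 has 19 − 1 + 17 + 29 + 6 + 22 = 92; the blank must be 89 − 92 = -3.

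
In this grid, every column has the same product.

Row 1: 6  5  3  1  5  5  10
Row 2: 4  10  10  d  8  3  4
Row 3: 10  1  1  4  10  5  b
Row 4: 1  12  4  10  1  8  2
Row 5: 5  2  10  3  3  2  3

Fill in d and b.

d = 10, b = 5

Columns 3 and 5 each multiply to 1200, so every column has product 1200.
Column 4: 1×4×10×3 = 120, so the missing entry is 1200 ÷ 120 = 10.
Column 7: 10×4×2×3 = 240, so the missing entry is 1200 ÷ 240 = 5.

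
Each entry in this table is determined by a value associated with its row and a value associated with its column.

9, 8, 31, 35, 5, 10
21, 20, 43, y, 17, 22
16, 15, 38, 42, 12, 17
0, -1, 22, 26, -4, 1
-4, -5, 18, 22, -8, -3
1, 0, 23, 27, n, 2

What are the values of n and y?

n = -3, y = 47

The difference between any two rows is the same in every column — this is an addition table with the headers hidden.
Row 6 minus row 1 is 1 − 9 = -8, so its entry in column 5 is 5 + (-8) = -3.
Row 2 minus row 1 is 21 − 9 = 12, so its entry in column 4 is 35 + 12 = 47.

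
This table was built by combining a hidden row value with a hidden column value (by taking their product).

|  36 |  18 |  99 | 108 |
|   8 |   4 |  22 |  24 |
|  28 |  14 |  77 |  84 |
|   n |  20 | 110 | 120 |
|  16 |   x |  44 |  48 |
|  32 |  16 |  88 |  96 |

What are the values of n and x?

n = 40, x = 8

Each row is a constant multiple of every other row — this is a multiplication table with the headers hidden.
Row 4 is 110/99 = 10/9 times row 1, so its entry in column 1 is 36 × 10/9 = 40.
Row 5 is 44/99 = 4/9 times row 1, so its entry in column 2 is 18 × 4/9 = 8.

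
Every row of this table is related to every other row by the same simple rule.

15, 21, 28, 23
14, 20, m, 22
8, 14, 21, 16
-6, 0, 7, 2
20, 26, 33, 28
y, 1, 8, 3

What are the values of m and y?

m = 27, y = -5

The difference between any two rows is the same in every column — this is an addition table with the headers hidden.
Row 2 minus row 1 is 22 − 23 = -1, so its entry in column 3 is 28 + (-1) = 27.
Row 6 minus row 1 is 3 − 23 = -20, so its entry in column 1 is 15 + (-20) = -5.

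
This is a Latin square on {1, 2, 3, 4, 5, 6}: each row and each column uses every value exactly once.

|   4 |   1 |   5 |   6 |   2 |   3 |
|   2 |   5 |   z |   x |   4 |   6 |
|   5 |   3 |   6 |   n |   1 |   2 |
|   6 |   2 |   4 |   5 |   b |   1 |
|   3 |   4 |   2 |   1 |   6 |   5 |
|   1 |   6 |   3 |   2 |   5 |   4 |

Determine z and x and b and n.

z = 1, x = 3, b = 3, n = 4

Cell (3,4): row 3 already has {1, 2, 3, 5, 6} → 4.
Cell (2,3): column 3 already has {2, 3, 4, 5, 6} → 1.
For row 2, column 4: row 2 already has {1, 2, 4, 5, 6}; that leaves 3.
For row 4, column 5: row 4 already has {1, 2, 4, 5, 6}; that leaves 3.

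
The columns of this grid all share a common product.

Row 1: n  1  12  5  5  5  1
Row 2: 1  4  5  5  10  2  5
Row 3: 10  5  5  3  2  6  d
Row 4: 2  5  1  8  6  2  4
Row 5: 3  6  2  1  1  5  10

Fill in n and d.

Columns 4 and 6 each multiply to 600, so every column has product 600.
Column 1: 1×10×2×3 = 60, so the missing entry is 600 ÷ 60 = 10.
Column 7: 1×5×4×10 = 200, so the missing entry is 600 ÷ 200 = 3.

n = 10, d = 3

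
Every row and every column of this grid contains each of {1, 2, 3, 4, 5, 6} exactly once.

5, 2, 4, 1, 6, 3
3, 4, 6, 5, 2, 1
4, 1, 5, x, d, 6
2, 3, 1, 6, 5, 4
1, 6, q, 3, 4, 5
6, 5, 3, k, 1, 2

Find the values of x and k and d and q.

x = 2, k = 4, d = 3, q = 2

For row 6, column 4: row 6 already has {1, 2, 3, 5, 6}; that leaves 4.
Cell (3,5): column 5 already has {1, 2, 4, 5, 6} → 3.
At (row 3, col 4): row 3 already has {1, 3, 4, 5, 6}, so the value is 2.
For row 5, column 3: row 5 already has {1, 3, 4, 5, 6}; that leaves 2.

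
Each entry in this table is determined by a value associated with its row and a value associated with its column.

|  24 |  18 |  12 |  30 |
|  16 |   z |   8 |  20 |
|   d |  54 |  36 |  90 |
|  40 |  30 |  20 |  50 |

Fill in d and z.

d = 72, z = 12

Each row is a constant multiple of every other row — this is a multiplication table with the headers hidden.
Row 3 is 36/12 = 3/1 times row 1, so its entry in column 1 is 24 × 3/1 = 72.
Row 2 is 8/12 = 2/3 times row 1, so its entry in column 2 is 18 × 2/3 = 12.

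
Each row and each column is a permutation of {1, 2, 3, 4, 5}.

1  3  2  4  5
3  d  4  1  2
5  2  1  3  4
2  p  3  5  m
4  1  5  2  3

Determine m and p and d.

m = 1, p = 4, d = 5

For row 2, column 2: row 2 already has {1, 2, 3, 4}; that leaves 5.
Cell (4,2): column 2 already has {1, 2, 3, 5} → 4.
At (row 4, col 5): row 4 already has {2, 3, 4, 5}, so the value is 1.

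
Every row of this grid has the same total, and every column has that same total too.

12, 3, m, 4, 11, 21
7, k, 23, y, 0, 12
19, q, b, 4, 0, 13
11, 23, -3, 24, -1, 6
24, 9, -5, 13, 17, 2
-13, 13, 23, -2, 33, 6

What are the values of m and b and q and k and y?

m = 9, b = 13, q = 11, k = 1, y = 17

Rows 4 and 5 both sum to 60, so that's the common total.
Row 1: 12 + 3 + 4 + 11 + 21 = 51, so its missing entry is 60 − 51 = 9.
Column 3: 9 + 23 − 3 − 5 + 23 = 47, so its missing entry is 60 − 47 = 13.
Row 3: 19 + 13 + 4 + 0 + 13 = 49, so its missing entry is 60 − 49 = 11.
Column 2: 3 + 11 + 23 + 9 + 13 = 59, so its missing entry is 60 − 59 = 1.
Row 2: 7 + 1 + 23 + 0 + 12 = 43, so its missing entry is 60 − 43 = 17.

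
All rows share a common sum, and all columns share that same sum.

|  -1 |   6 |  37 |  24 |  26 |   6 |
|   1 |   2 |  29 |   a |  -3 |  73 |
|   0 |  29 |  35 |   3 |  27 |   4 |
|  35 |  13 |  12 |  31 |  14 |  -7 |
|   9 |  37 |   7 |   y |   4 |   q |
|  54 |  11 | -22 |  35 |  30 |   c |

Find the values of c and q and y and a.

c = -10, q = 32, y = 9, a = -4

Rows 1 and 3 both sum to 98, so that's the common total.
Row 6: 54 + 11 − 22 + 35 + 30 = 108, so its missing entry is 98 − 108 = -10.
Column 6: 6 + 73 + 4 − 7 − 10 = 66, so its missing entry is 98 − 66 = 32.
Row 2: 1 + 2 + 29 − 3 + 73 = 102, so its missing entry is 98 − 102 = -4.
Row 5: 9 + 37 + 7 + 4 + 32 = 89, so its missing entry is 98 − 89 = 9.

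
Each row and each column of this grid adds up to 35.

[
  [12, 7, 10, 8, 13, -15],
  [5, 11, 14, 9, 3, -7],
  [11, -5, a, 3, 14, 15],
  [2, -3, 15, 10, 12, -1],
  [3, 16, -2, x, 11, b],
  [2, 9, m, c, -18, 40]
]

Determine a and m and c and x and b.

Column 6: -15 − 7 + 15 − 1 + 40 = 32, so its missing entry is 35 − 32 = 3.
Row 5: 3 + 16 − 2 + 11 + 3 = 31, so its missing entry is 35 − 31 = 4.
Row 3: 11 − 5 + 3 + 14 + 15 = 38, so its missing entry is 35 − 38 = -3.
Column 4: 8 + 9 + 3 + 10 + 4 = 34, so its missing entry is 35 − 34 = 1.
Row 6: 2 + 9 + 1 − 18 + 40 = 34, so its missing entry is 35 − 34 = 1.

a = -3, m = 1, c = 1, x = 4, b = 3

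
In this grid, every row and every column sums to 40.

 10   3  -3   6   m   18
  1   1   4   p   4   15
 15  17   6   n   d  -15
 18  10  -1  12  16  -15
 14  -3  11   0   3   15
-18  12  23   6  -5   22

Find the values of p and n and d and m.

Row 2: 1 + 1 + 4 + 4 + 15 = 25, so its missing entry is 40 − 25 = 15.
Column 4: 6 + 15 + 12 + 0 + 6 = 39, so its missing entry is 40 − 39 = 1.
Row 3: 15 + 17 + 6 + 1 − 15 = 24, so its missing entry is 40 − 24 = 16.
Row 1: 10 + 3 − 3 + 6 + 18 = 34, so its missing entry is 40 − 34 = 6.

p = 15, n = 1, d = 16, m = 6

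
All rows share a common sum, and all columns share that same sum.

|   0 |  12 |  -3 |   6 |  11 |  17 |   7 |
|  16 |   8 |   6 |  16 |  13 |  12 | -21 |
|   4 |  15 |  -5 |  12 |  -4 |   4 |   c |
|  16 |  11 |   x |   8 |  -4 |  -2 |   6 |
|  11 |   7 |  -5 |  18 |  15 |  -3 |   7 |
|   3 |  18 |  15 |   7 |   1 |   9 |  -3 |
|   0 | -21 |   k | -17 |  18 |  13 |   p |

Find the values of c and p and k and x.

Rows 1 and 2 both sum to 50, so that's the common total.
Row 3: 4 + 15 − 5 + 12 − 4 + 4 = 26, so its missing entry is 50 − 26 = 24.
Column 7: 7 − 21 + 24 + 6 + 7 − 3 = 20, so its missing entry is 50 − 20 = 30.
Row 7: 0 − 21 − 17 + 18 + 13 + 30 = 23, so its missing entry is 50 − 23 = 27.
Row 4: 16 + 11 + 8 − 4 − 2 + 6 = 35, so its missing entry is 50 − 35 = 15.

c = 24, p = 30, k = 27, x = 15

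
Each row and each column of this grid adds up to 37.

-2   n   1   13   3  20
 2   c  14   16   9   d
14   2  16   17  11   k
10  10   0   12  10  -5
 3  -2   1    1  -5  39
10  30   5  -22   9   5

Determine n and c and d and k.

The known cells in row 1 total 35, leaving 37 − 35 = 2 for the blank.
The known cells in column 2 total 42, leaving 37 − 42 = -5 for the blank.
The known cells in row 3 total 60, leaving 37 − 60 = -23 for the blank.
The known cells in row 2 total 36, leaving 37 − 36 = 1 for the blank.

n = 2, c = -5, d = 1, k = -23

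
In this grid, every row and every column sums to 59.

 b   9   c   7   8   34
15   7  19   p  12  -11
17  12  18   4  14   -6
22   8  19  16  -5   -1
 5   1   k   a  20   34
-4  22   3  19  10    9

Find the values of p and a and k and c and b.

p = 17, a = -4, k = 3, c = -3, b = 4

Column 1: 15 + 17 + 22 + 5 − 4 = 55, so its missing entry is 59 − 55 = 4.
Row 1: 4 + 9 + 7 + 8 + 34 = 62, so its missing entry is 59 − 62 = -3.
Column 3: -3 + 19 + 18 + 19 + 3 = 56, so its missing entry is 59 − 56 = 3.
Row 5: 5 + 1 + 3 + 20 + 34 = 63, so its missing entry is 59 − 63 = -4.
Row 2: 15 + 7 + 19 + 12 − 11 = 42, so its missing entry is 59 − 42 = 17.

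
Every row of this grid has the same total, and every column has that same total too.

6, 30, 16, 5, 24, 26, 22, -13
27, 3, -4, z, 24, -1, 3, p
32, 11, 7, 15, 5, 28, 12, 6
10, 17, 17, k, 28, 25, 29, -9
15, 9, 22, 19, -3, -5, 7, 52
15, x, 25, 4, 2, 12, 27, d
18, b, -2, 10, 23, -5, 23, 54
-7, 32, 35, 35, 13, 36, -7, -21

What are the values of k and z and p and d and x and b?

k = -1, z = 29, p = 35, d = 12, x = 19, b = -5

Rows 1 and 3 both sum to 116, so that's the common total.
The known cells in row 7 total 121, leaving 116 − 121 = -5 for the blank.
The known cells in column 2 total 97, leaving 116 − 97 = 19 for the blank.
The known cells in row 6 total 104, leaving 116 − 104 = 12 for the blank.
The known cells in column 8 total 81, leaving 116 − 81 = 35 for the blank.
The known cells in row 4 total 117, leaving 116 − 117 = -1 for the blank.
The known cells in row 2 total 87, leaving 116 − 87 = 29 for the blank.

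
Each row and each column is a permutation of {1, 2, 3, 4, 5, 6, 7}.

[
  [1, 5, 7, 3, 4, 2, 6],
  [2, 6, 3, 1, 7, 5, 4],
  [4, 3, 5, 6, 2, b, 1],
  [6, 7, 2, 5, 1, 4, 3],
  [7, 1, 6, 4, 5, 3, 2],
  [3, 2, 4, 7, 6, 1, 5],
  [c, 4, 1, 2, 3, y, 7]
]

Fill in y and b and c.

Cell (3,6): row 3 already has {1, 2, 3, 4, 5, 6} → 7.
At (row 7, col 6): column 6 already has {1, 2, 3, 4, 5, 7}, so the value is 6.
For row 7, column 1: row 7 already has {1, 2, 3, 4, 6, 7}; that leaves 5.

y = 6, b = 7, c = 5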